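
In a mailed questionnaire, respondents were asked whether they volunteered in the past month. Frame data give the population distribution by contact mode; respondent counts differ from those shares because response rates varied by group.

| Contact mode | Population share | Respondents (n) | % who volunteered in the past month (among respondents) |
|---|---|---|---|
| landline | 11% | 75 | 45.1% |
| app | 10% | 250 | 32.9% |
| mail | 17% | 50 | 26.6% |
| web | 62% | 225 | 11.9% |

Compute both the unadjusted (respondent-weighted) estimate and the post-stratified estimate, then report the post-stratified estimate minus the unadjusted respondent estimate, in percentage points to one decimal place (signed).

-5.9 percentage points

Without adjustment, the pooled respondent share is:
  (75/600)×45.1 + (250/600)×32.9 + (50/600)×26.6 + (225/600)×11.9 = 26.025%
Reweighting by population contact mode shares:
  0.11×45.1 + 0.1×32.9 + 0.17×26.6 + 0.62×11.9 = 20.151%
Difference = 20.151 − 26.025 = -5.874 pp.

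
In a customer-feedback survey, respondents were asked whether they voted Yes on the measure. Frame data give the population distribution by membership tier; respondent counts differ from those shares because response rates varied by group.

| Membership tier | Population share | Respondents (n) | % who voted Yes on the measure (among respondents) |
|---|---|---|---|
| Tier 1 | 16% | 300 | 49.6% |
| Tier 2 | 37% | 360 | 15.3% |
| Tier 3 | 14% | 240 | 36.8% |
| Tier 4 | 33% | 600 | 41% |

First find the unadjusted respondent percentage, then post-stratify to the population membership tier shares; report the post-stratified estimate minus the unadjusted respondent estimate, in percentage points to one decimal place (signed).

Naive respondent-only estimate (weights = respondent counts):
  (300/1500)×49.6 + (360/1500)×15.3 + (240/1500)×36.8 + (600/1500)×41 = 35.88%
Post-stratified estimate weights by population shares:
  0.16×49.6 + 0.37×15.3 + 0.14×36.8 + 0.33×41 = 32.279%
Difference = 32.279 − 35.88 = -3.601 pp.

-3.6 percentage points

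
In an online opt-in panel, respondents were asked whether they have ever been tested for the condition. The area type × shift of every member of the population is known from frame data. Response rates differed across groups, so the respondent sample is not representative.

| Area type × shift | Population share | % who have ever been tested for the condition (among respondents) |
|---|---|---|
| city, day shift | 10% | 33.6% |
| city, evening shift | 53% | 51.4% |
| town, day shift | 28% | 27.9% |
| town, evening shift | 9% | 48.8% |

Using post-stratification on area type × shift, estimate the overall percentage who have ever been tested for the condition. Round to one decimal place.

Post-stratification weights by population share, not respondent share:
  city, day shift: 0.1 × 33.6 = 3.36
  city, evening shift: 0.53 × 51.4 = 27.242
  town, day shift: 0.28 × 27.9 = 7.812
  town, evening shift: 0.09 × 48.8 = 4.392
Post-stratified estimate = 42.806 → 42.8%.

42.8%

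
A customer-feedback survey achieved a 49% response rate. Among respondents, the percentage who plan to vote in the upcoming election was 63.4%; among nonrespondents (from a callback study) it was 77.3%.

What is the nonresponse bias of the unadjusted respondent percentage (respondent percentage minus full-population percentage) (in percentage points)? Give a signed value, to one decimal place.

Nonresponse fraction = 1 − 0.49 = 0.51.
Bias = (nonresponse fraction) × (respondent percentage − nonrespondent percentage)
     = 0.51 × (63.4 − 77.3) = 0.51 × -13.9 = -7.089.

-7.1 percentage points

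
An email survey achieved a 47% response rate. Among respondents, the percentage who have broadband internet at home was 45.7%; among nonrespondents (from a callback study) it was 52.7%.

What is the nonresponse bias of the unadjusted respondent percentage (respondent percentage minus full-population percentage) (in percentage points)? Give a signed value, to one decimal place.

-3.7 percentage points

Nonresponse fraction = 1 − 0.47 = 0.53.
Bias = (nonresponse fraction) × (respondent percentage − nonrespondent percentage)
     = 0.53 × (45.7 − 52.7) = 0.53 × -7 = -3.71.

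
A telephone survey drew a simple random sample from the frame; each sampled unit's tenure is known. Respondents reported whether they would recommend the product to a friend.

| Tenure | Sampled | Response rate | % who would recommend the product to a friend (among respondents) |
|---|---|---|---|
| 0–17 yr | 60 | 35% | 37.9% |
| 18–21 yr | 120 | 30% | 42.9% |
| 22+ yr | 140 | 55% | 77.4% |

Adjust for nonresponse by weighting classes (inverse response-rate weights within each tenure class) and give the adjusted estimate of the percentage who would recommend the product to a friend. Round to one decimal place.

57.1%

Inverse-response-rate weighting restores each class to its sampled count, so class totals weight by n_sampled:
  0–17 yr: 60 × 37.9 = 2274
  18–21 yr: 120 × 42.9 = 5148
  22+ yr: 140 × 77.4 = 10,836
Adjusted estimate = 18,258 / 320 = 57.0562 → 57.1%.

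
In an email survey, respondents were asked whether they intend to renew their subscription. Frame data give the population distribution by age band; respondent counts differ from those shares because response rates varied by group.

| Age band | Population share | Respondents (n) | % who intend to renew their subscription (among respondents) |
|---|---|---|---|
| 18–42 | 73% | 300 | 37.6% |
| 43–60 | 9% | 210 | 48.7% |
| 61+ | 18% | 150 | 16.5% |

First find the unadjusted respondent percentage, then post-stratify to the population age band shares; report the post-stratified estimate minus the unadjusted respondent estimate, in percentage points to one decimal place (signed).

Without adjustment, the pooled respondent share is:
  (300/660)×37.6 + (210/660)×48.7 + (150/660)×16.5 = 36.3364%
Reweighting by population age band shares:
  0.73×37.6 + 0.09×48.7 + 0.18×16.5 = 34.801%
Difference = 34.801 − 36.3364 = -1.5354 pp.

-1.5 percentage points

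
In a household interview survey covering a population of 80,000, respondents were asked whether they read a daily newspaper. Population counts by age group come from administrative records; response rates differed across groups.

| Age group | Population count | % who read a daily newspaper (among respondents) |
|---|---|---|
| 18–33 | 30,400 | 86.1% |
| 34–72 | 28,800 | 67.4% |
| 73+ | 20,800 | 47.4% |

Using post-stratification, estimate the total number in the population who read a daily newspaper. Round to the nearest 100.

55,400

Each cell contributes its population count × the respondent rate:
  18–33: 30,400 × 86.1% = 26174.4
  34–72: 28,800 × 67.4% = 19411.2
  73+: 20,800 × 47.4% = 9859.2
Estimated total = 55444.8 → 55,400.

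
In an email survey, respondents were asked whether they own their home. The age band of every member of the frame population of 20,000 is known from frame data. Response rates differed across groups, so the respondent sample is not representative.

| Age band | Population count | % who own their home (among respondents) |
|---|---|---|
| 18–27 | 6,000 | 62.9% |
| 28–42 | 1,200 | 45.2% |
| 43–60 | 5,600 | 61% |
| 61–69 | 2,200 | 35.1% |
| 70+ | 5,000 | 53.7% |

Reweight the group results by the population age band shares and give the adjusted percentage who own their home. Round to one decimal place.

Reweight to the known age band distribution:
  18–27: (6,000/20,000) × 62.9 = 18.87
  28–42: (1,200/20,000) × 45.2 = 2.712
  43–60: (5,600/20,000) × 61 = 17.08
  61–69: (2,200/20,000) × 35.1 = 3.861
  70+: (5,000/20,000) × 53.7 = 13.425
Post-stratified estimate = 55.948 → 55.9%.

55.9%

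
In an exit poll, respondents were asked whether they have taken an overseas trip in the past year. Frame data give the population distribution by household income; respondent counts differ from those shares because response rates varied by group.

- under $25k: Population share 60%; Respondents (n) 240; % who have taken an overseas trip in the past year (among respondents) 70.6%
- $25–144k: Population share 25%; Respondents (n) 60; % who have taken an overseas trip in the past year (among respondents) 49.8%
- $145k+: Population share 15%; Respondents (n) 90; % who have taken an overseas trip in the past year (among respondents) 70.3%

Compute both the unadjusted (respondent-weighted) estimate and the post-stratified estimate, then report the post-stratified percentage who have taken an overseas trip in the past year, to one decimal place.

Unadjusted (pooled respondent) estimate weights by respondent counts:
  (240/390)×70.6 + (60/390)×49.8 + (90/390)×70.3 = 67.3308%
Post-stratifying to population shares instead:
  0.6×70.6 + 0.25×49.8 + 0.15×70.3 = 65.355%

65.4%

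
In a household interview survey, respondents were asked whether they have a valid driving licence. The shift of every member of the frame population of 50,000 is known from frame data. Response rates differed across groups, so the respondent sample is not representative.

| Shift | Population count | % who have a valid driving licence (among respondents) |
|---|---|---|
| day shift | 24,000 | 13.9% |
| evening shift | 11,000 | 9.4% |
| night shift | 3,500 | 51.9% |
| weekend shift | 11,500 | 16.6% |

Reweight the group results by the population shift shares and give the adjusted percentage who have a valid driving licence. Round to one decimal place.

16.2%

Post-stratification weights by population share, not respondent share:
  day shift: (24,000/50,000) × 13.9 = 6.672
  evening shift: (11,000/50,000) × 9.4 = 2.068
  night shift: (3,500/50,000) × 51.9 = 3.633
  weekend shift: (11,500/50,000) × 16.6 = 3.818
Post-stratified estimate = 16.191 → 16.2%.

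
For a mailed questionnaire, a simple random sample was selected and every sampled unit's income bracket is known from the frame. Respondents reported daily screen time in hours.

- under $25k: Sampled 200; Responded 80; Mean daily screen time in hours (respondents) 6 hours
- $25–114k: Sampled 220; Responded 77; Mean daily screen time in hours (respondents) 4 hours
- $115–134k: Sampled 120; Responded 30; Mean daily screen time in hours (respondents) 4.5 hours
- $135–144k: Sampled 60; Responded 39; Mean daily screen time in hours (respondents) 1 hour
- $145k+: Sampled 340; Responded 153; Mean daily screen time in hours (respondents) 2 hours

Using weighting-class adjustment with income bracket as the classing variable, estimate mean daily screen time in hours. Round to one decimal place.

3.6

Response rates by class: under $25k 80/200 = 40%, $25–114k 77/220 = 35%, $115–134k 30/120 = 25%, $135–144k 39/60 = 65%, $145k+ 153/340 = 45%.
Each respondent's weight = sampled/responded in their class; summing within a class gives n_sampled, so:
  under $25k: 200 × 6 = 1200
  $25–114k: 220 × 4 = 880
  $115–134k: 120 × 4.5 = 540
  $135–144k: 60 × 1 = 60
  $145k+: 340 × 2 = 680
Adjusted estimate = 3360 / 940 = 3.57447 → 3.6.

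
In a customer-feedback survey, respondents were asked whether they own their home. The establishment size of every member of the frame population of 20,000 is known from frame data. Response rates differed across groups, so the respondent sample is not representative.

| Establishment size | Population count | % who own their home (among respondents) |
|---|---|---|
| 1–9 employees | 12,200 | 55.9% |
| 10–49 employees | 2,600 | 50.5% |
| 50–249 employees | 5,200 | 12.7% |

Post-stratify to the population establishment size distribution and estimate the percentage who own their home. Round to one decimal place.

44.0%

Post-stratification weights by population share, not respondent share:
  1–9 employees: (12,200/20,000) × 55.9 = 34.099
  10–49 employees: (2,600/20,000) × 50.5 = 6.565
  50–249 employees: (5,200/20,000) × 12.7 = 3.302
Post-stratified estimate = 43.966 → 44.0%.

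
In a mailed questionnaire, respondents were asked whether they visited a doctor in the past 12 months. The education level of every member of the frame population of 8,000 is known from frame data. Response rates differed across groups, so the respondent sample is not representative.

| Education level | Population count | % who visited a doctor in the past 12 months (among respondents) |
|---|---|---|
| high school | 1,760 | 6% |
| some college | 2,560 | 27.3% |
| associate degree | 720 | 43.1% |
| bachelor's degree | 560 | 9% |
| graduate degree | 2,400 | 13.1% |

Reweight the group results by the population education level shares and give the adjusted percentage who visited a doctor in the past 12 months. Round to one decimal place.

Each cell contributes population-share × respondent value:
  high school: (1,760/8,000) × 6 = 1.32
  some college: (2,560/8,000) × 27.3 = 8.736
  associate degree: (720/8,000) × 43.1 = 3.879
  bachelor's degree: (560/8,000) × 9 = 0.63
  graduate degree: (2,400/8,000) × 13.1 = 3.93
Post-stratified estimate = 18.495 → 18.5%.

18.5%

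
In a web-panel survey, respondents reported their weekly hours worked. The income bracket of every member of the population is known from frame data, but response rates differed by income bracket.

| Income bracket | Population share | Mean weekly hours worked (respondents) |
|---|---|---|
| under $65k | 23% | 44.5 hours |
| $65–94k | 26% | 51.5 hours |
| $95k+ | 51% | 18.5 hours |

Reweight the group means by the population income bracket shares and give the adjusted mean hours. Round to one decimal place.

Reweight to the known income bracket distribution:
  under $65k: 0.23 × 44.5 = 10.235
  $65–94k: 0.26 × 51.5 = 13.39
  $95k+: 0.51 × 18.5 = 9.435
Post-stratified estimate = 33.06 → 33.1.

33.1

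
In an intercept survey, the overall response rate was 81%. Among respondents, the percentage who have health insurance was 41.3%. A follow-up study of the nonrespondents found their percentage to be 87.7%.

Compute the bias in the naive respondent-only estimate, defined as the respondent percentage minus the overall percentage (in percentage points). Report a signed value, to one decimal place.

Nonresponse fraction = 1 − 0.81 = 0.19.
Bias = (nonresponse fraction) × (respondent percentage − nonrespondent percentage)
     = 0.19 × (41.3 − 87.7) = 0.19 × -46.4 = -8.816.

-8.8 percentage points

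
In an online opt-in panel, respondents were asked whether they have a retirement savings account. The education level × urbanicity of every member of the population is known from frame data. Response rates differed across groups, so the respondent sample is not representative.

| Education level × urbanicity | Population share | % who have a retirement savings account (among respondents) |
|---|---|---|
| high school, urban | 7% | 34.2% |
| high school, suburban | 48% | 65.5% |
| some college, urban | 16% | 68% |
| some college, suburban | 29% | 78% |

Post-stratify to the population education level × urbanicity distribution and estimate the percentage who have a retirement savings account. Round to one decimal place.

67.3%

Post-stratification weights by population share, not respondent share:
  high school, urban: 0.07 × 34.2 = 2.394
  high school, suburban: 0.48 × 65.5 = 31.44
  some college, urban: 0.16 × 68 = 10.88
  some college, suburban: 0.29 × 78 = 22.62
Post-stratified estimate = 67.334 → 67.3%.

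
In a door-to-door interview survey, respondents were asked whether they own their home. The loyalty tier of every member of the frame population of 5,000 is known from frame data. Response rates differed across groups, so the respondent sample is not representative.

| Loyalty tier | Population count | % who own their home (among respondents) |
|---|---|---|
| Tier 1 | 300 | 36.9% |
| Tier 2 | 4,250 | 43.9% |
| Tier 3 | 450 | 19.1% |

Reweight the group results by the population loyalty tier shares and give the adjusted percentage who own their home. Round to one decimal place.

Weight each group's respondent value by its population share:
  Tier 1: (300/5,000) × 36.9 = 2.214
  Tier 2: (4,250/5,000) × 43.9 = 37.315
  Tier 3: (450/5,000) × 19.1 = 1.719
Post-stratified estimate = 41.248 → 41.2%.

41.2%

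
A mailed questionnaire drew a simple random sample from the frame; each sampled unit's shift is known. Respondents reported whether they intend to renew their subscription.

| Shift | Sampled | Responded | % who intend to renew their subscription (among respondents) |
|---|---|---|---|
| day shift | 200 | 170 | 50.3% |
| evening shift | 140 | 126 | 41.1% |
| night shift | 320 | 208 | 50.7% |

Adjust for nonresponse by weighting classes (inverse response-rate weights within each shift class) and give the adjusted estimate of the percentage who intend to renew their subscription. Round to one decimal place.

48.5%

Response rates by class: day shift 170/200 = 85%, evening shift 126/140 = 90%, night shift 208/320 = 65%.
Weighting each respondent by the inverse class response rate inflates each class back to its sampled size, so the class weight is n_sampled:
  day shift: 200 × 50.3 = 10,060
  evening shift: 140 × 41.1 = 5754
  night shift: 320 × 50.7 = 16,224
Adjusted estimate = 32,038 / 660 = 48.5424 → 48.5%.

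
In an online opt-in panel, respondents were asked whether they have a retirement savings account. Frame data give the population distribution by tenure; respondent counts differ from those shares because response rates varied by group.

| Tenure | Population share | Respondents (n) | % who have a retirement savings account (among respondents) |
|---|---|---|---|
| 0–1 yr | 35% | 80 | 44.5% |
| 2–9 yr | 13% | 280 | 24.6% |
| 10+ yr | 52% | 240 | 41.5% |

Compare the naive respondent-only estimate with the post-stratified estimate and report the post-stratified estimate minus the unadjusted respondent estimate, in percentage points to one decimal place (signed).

Unadjusted (pooled respondent) estimate weights by respondent counts:
  (80/600)×44.5 + (280/600)×24.6 + (240/600)×41.5 = 34.0133%
Post-stratified estimate weights by population shares:
  0.35×44.5 + 0.13×24.6 + 0.52×41.5 = 40.353%
Difference = 40.353 − 34.0133 = 6.3397 pp.

+6.3 percentage points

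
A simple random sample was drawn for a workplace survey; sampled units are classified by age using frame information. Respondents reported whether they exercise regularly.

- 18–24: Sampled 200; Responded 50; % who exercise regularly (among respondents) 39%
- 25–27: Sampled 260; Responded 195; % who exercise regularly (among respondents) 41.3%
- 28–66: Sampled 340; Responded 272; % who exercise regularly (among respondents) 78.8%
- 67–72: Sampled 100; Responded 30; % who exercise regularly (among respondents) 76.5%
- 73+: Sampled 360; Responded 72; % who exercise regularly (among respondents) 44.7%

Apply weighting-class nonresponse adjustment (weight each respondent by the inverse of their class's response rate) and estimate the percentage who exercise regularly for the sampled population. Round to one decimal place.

Response rates by class: 18–24 50/200 = 25%, 25–27 195/260 = 75%, 28–66 272/340 = 80%, 67–72 30/100 = 30%, 73+ 72/360 = 20%.
Inverse-response-rate weighting restores each class to its sampled count, so class totals weight by n_sampled:
  18–24: 200 × 39 = 7800
  25–27: 260 × 41.3 = 10,738
  28–66: 340 × 78.8 = 26,792
  67–72: 100 × 76.5 = 7650
  73+: 360 × 44.7 = 16092
Adjusted estimate = 69,072 / 1,260 = 54.819 → 54.8%.

54.8%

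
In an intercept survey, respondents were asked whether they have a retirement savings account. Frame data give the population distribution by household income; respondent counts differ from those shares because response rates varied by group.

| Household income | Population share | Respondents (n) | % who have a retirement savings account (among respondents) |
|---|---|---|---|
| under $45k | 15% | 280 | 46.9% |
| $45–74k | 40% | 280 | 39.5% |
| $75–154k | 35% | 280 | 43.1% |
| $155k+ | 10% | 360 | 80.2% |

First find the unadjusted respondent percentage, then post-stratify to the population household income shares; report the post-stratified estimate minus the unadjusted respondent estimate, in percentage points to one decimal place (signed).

-8.3 percentage points

Unadjusted (pooled respondent) estimate weights by respondent counts:
  (280/1200)×46.9 + (280/1200)×39.5 + (280/1200)×43.1 + (360/1200)×80.2 = 54.2767%
Post-stratified estimate weights by population shares:
  0.15×46.9 + 0.4×39.5 + 0.35×43.1 + 0.1×80.2 = 45.94%
Difference = 45.94 − 54.2767 = -8.3367 pp.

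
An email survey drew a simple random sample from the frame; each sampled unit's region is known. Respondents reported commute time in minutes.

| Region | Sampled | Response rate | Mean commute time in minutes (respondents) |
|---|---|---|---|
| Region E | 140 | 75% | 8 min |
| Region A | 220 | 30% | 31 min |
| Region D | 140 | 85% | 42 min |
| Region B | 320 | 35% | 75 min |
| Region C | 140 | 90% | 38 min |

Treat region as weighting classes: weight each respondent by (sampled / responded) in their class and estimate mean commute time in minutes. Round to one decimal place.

44.9

Each respondent's weight = sampled/responded in their class; summing within a class gives n_sampled, so:
  Region E: 140 × 8 = 1120
  Region A: 220 × 31 = 6820
  Region D: 140 × 42 = 5880
  Region B: 320 × 75 = 24,000
  Region C: 140 × 38 = 5320
Adjusted estimate = 43,140 / 960 = 44.9375 → 44.9.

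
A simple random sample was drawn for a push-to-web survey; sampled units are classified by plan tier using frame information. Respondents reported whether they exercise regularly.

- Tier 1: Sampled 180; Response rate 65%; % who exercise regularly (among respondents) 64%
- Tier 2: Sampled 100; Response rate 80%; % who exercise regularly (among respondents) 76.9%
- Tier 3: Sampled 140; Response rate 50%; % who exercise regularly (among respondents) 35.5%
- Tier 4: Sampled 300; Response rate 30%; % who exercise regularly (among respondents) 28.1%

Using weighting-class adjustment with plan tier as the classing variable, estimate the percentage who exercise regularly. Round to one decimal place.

Weighting each respondent by the inverse class response rate inflates each class back to its sampled size, so the class weight is n_sampled:
  Tier 1: 180 × 64 = 11,520
  Tier 2: 100 × 76.9 = 7690
  Tier 3: 140 × 35.5 = 4970
  Tier 4: 300 × 28.1 = 8430
Adjusted estimate = 32,610 / 720 = 45.2917 → 45.3%.

45.3%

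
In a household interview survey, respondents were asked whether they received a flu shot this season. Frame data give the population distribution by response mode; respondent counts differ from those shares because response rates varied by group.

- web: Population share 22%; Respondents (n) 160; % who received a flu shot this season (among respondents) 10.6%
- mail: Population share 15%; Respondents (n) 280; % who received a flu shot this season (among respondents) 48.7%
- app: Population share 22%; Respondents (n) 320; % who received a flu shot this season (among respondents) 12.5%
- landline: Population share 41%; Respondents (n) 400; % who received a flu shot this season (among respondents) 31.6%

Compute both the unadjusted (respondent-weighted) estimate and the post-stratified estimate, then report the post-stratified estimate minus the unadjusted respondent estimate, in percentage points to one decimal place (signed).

Without adjustment, the pooled respondent share is:
  (160/1160)×10.6 + (280/1160)×48.7 + (320/1160)×12.5 + (400/1160)×31.6 = 27.5621%
Post-stratified estimate weights by population shares:
  0.22×10.6 + 0.15×48.7 + 0.22×12.5 + 0.41×31.6 = 25.343%
Difference = 25.343 − 27.5621 = -2.2191 pp.

-2.2 percentage points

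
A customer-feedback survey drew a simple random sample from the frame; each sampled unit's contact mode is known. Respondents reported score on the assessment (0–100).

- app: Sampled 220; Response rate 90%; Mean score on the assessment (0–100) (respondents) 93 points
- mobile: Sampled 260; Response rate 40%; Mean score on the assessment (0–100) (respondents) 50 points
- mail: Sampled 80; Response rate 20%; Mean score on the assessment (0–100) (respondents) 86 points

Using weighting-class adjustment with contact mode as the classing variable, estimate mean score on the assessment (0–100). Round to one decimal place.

Inverse-response-rate weighting restores each class to its sampled count, so class totals weight by n_sampled:
  app: 220 × 93 = 20,460
  mobile: 260 × 50 = 13,000
  mail: 80 × 86 = 6880
Adjusted estimate = 40,340 / 560 = 72.0357 → 72.0.

72.0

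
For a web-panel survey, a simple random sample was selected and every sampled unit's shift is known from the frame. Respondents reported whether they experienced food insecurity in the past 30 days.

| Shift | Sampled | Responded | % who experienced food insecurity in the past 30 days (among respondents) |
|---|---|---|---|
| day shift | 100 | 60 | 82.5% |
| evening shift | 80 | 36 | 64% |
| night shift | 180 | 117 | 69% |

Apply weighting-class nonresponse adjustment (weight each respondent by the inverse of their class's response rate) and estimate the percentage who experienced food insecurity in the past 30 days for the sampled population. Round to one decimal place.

71.6%

Class response rates: day shift 60/100 = 60%, evening shift 36/80 = 45%, night shift 117/180 = 65%.
With weight = n_sampled/n_responded per class, the weighted class total is n_sampled:
  day shift: 100 × 82.5 = 8250
  evening shift: 80 × 64 = 5120
  night shift: 180 × 69 = 12,420
Adjusted estimate = 25,790 / 360 = 71.6389 → 71.6%.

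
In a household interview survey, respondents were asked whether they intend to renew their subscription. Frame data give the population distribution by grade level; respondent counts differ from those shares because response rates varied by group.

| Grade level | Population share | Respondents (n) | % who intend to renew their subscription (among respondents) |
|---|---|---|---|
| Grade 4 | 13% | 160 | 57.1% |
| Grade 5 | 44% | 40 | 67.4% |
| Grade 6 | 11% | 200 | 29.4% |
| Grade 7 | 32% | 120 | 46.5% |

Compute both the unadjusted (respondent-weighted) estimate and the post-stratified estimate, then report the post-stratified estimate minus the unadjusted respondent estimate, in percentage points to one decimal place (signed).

Unadjusted (pooled respondent) estimate weights by respondent counts:
  (160/520)×57.1 + (40/520)×67.4 + (200/520)×29.4 + (120/520)×46.5 = 44.7923%
Reweighting by population grade level shares:
  0.13×57.1 + 0.44×67.4 + 0.11×29.4 + 0.32×46.5 = 55.193%
Difference = 55.193 − 44.7923 = 10.4007 pp.

+10.4 percentage points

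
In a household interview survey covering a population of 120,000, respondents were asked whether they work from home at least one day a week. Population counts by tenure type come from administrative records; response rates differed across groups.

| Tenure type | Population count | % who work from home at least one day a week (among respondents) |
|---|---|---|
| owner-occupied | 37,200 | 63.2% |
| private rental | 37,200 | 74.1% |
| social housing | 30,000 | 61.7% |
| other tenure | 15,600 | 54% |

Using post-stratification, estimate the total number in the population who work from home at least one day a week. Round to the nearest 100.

Each cell contributes its population count × the respondent rate:
  owner-occupied: 37,200 × 63.2% = 23510.4
  private rental: 37,200 × 74.1% = 27565.2
  social housing: 30,000 × 61.7% = 18,510
  other tenure: 15,600 × 54% = 8424
Estimated total = 78009.6 → 78,000.

78,000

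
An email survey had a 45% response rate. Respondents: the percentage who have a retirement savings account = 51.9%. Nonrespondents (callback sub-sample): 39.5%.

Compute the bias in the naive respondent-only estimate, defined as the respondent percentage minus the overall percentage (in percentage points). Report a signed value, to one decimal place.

+6.8 percentage points

Nonresponse fraction = 1 − 0.45 = 0.55.
Bias = (nonresponse fraction) × (respondent percentage − nonrespondent percentage)
     = 0.55 × (51.9 − 39.5) = 0.55 × 12.4 = 6.82.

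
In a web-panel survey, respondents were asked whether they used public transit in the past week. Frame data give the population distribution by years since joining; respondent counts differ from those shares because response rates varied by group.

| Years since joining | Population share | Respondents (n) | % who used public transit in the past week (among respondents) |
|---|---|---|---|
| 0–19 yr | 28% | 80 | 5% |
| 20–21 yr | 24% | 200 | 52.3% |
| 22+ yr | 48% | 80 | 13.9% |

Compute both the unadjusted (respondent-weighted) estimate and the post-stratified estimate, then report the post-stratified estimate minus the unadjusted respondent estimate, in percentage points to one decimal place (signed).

Unadjusted (pooled respondent) estimate weights by respondent counts:
  (80/360)×5 + (200/360)×52.3 + (80/360)×13.9 = 33.2556%
Post-stratified estimate weights by population shares:
  0.28×5 + 0.24×52.3 + 0.48×13.9 = 20.624%
Difference = 20.624 − 33.2556 = -12.6316 pp.

-12.6 percentage points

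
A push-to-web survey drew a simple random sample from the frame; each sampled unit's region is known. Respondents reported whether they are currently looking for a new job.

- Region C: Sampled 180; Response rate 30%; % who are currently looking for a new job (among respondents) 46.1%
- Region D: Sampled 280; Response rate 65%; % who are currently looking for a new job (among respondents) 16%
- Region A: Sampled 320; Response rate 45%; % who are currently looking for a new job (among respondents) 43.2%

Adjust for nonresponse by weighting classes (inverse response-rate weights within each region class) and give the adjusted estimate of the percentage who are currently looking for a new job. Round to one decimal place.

Weighting each respondent by the inverse class response rate inflates each class back to its sampled size, so the class weight is n_sampled:
  Region C: 180 × 46.1 = 8298
  Region D: 280 × 16 = 4480
  Region A: 320 × 43.2 = 13,824
Adjusted estimate = 26,602 / 780 = 34.1051 → 34.1%.

34.1%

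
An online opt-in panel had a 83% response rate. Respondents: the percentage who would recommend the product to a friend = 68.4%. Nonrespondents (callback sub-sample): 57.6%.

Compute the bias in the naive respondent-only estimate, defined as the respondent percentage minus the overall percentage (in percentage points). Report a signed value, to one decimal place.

+1.8 percentage points

Nonresponse fraction = 1 − 0.83 = 0.17.
Bias = (nonresponse fraction) × (respondent percentage − nonrespondent percentage)
     = 0.17 × (68.4 − 57.6) = 0.17 × 10.8 = 1.836.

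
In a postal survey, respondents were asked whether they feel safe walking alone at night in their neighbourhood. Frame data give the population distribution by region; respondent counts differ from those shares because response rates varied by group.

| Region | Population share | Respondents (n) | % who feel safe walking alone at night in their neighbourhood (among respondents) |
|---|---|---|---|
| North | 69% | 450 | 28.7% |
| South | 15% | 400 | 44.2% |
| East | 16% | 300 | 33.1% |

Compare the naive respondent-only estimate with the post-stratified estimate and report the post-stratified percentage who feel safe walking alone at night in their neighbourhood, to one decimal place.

Naive respondent-only estimate (weights = respondent counts):
  (450/1150)×28.7 + (400/1150)×44.2 + (300/1150)×33.1 = 35.2391%
Reweighting by population region shares:
  0.69×28.7 + 0.15×44.2 + 0.16×33.1 = 31.729%

31.7%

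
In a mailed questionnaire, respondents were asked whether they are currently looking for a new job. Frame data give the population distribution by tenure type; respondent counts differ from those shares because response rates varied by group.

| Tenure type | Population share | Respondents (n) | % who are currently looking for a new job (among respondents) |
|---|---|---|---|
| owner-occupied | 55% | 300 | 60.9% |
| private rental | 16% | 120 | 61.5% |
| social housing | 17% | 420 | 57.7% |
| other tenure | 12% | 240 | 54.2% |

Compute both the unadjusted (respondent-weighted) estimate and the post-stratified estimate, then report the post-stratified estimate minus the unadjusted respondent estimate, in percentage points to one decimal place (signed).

Unadjusted (pooled respondent) estimate weights by respondent counts:
  (300/1080)×60.9 + (120/1080)×61.5 + (420/1080)×57.7 + (240/1080)×54.2 = 58.2333%
Post-stratifying to population shares instead:
  0.55×60.9 + 0.16×61.5 + 0.17×57.7 + 0.12×54.2 = 59.648%
Difference = 59.648 − 58.2333 = 1.4147 pp.

+1.4 percentage points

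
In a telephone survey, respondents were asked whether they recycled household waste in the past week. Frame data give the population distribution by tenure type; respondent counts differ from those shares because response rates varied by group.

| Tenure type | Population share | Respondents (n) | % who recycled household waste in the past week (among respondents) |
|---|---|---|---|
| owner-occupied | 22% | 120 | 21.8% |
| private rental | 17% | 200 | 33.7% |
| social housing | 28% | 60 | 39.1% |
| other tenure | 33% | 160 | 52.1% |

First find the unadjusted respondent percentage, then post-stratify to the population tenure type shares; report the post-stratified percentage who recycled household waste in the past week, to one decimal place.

Unadjusted (pooled respondent) estimate weights by respondent counts:
  (120/540)×21.8 + (200/540)×33.7 + (60/540)×39.1 + (160/540)×52.1 = 37.1074%
Post-stratified estimate weights by population shares:
  0.22×21.8 + 0.17×33.7 + 0.28×39.1 + 0.33×52.1 = 38.666%

38.7%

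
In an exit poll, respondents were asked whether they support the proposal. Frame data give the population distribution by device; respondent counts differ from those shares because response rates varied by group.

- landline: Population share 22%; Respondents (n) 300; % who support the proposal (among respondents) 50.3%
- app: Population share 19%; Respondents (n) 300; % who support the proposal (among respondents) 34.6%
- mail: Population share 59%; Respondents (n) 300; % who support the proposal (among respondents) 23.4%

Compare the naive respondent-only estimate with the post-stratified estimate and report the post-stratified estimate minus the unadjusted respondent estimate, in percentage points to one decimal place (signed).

Unadjusted (pooled respondent) estimate weights by respondent counts:
  (300/900)×50.3 + (300/900)×34.6 + (300/900)×23.4 = 36.1%
Reweighting by population device shares:
  0.22×50.3 + 0.19×34.6 + 0.59×23.4 = 31.446%
Difference = 31.446 − 36.1 = -4.654 pp.

-4.7 percentage points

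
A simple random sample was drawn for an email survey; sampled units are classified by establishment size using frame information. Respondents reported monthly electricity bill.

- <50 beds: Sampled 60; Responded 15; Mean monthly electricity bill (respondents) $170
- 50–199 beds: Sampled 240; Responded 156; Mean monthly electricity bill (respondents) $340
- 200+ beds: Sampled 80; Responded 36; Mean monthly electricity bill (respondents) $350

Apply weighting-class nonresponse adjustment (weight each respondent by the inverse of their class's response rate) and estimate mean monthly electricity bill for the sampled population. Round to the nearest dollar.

$315

Response rates by class: <50 beds 15/60 = 25%, 50–199 beds 156/240 = 65%, 200+ beds 36/80 = 45%.
With weight = n_sampled/n_responded per class, the weighted class total is n_sampled:
  <50 beds: 60 × 170 = 10,200
  50–199 beds: 240 × 340 = 81,600
  200+ beds: 80 × 350 = 28,000
Adjusted estimate = 119,800 / 380 = 315.263 → $315.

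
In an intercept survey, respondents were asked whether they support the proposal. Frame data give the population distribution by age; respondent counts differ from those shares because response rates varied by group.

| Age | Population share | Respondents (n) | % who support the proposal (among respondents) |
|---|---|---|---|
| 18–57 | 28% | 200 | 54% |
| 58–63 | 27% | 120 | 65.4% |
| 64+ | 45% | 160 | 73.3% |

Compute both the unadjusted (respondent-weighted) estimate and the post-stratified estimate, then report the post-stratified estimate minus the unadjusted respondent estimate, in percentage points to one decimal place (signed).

Without adjustment, the pooled respondent share is:
  (200/480)×54 + (120/480)×65.4 + (160/480)×73.3 = 63.2833%
Post-stratified estimate weights by population shares:
  0.28×54 + 0.27×65.4 + 0.45×73.3 = 65.763%
Difference = 65.763 − 63.2833 = 2.4797 pp.

+2.5 percentage points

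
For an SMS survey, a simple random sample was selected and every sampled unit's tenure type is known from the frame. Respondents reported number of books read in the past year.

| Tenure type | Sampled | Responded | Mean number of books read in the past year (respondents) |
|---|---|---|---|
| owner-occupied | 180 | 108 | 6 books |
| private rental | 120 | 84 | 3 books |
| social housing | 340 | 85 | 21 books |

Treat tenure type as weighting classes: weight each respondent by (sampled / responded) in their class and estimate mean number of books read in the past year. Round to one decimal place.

Response rates by class: owner-occupied 108/180 = 60%, private rental 84/120 = 70%, social housing 85/340 = 25%.
Inverse-response-rate weighting restores each class to its sampled count, so class totals weight by n_sampled:
  owner-occupied: 180 × 6 = 1080
  private rental: 120 × 3 = 360
  social housing: 340 × 21 = 7140
Adjusted estimate = 8580 / 640 = 13.4062 → 13.4.

13.4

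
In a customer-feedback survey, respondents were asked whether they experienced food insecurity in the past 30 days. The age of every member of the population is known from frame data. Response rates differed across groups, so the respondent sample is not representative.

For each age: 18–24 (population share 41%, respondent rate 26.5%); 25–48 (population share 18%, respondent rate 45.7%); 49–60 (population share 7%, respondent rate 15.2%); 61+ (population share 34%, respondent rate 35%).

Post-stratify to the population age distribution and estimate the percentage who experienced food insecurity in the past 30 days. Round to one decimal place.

Post-stratification weights by population share, not respondent share:
  18–24: 0.41 × 26.5 = 10.865
  25–48: 0.18 × 45.7 = 8.226
  49–60: 0.07 × 15.2 = 1.064
  61+: 0.34 × 35 = 11.9
Post-stratified estimate = 32.055 → 32.1%.

32.1%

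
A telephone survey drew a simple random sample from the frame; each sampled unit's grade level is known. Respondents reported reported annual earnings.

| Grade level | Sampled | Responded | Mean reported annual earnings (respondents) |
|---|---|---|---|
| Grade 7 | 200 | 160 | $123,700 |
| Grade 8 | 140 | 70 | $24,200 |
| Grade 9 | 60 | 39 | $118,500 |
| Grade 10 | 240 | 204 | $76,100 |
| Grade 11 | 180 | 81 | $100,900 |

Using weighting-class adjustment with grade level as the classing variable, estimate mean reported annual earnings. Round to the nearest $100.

$87,400

Response rates by class: Grade 7 160/200 = 80%, Grade 8 70/140 = 50%, Grade 9 39/60 = 65%, Grade 10 204/240 = 85%, Grade 11 81/180 = 45%.
Weighting each respondent by the inverse class response rate inflates each class back to its sampled size, so the class weight is n_sampled:
  Grade 7: 200 × 123,700 = 24,740,000
  Grade 8: 140 × 24,200 = 3,388,000
  Grade 9: 60 × 118,500 = 7,110,000
  Grade 10: 240 × 76,100 = 18,264,000
  Grade 11: 180 × 100,900 = 18,162,000
Adjusted estimate = 71,664,000 / 820 = 87395.1 → $87,400.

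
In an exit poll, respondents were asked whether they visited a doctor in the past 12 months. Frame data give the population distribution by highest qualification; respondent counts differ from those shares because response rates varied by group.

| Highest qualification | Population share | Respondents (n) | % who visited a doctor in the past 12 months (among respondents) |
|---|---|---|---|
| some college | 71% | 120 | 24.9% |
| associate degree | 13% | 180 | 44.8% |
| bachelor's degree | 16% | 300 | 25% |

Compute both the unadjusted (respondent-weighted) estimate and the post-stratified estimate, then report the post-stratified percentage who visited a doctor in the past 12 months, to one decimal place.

27.5%

Naive respondent-only estimate (weights = respondent counts):
  (120/600)×24.9 + (180/600)×44.8 + (300/600)×25 = 30.92%
Post-stratifying to population shares instead:
  0.71×24.9 + 0.13×44.8 + 0.16×25 = 27.503%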